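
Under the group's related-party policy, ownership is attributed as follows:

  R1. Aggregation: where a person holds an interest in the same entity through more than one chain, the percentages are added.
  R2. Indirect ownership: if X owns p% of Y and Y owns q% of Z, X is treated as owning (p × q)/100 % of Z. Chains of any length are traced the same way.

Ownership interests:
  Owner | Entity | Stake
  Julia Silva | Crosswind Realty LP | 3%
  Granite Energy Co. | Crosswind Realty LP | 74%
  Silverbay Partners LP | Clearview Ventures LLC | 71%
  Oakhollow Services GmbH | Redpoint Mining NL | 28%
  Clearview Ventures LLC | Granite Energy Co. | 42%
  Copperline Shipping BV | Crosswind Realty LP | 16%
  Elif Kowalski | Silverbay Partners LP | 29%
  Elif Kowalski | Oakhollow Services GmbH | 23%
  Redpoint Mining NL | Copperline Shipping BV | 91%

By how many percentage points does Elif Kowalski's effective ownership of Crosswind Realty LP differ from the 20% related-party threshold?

12.662964

Chain via Oakhollow Services GmbH → Redpoint Mining NL → Copperline Shipping BV (R2): 23% × 28% × 91% × 16% = 0.937664% of Crosswind Realty LP.
Chain via Silverbay Partners LP → Clearview Ventures LLC → Granite Energy Co. (R2): 29% × 71% × 42% × 74% = 6.399372% of Crosswind Realty LP.
Aggregating (R1): 0.937664% + 6.399372% = 7.337036%.
7.337036% falls short of the 20% threshold by 12.662964 percentage points.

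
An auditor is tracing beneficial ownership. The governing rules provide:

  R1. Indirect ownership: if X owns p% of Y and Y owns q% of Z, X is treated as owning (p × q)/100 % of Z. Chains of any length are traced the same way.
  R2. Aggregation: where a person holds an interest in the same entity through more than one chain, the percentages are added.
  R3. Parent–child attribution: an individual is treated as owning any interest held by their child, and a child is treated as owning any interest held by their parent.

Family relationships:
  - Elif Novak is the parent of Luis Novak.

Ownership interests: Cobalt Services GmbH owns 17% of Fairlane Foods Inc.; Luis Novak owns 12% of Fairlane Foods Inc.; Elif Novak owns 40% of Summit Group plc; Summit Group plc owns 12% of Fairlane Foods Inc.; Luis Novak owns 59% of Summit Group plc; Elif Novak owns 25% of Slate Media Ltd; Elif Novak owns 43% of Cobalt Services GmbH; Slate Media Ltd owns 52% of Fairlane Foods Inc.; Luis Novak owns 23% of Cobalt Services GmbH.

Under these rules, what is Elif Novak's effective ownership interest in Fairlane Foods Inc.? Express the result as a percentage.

48.1%

By parent–child attribution (R3), Elif Novak is treated as also owning Luis Novak's interest in Cobalt Services GmbH, giving 43% + 23% = 66%.
By parent–child attribution (R3), Elif Novak is treated as also owning Luis Novak's interest in Summit Group plc, giving 40% + 59% = 99%.
By parent–child attribution (R3), Elif Novak is treated as owning Luis Novak's 12% interest in Fairlane Foods Inc.
Chain via Cobalt Services GmbH (R1): 66% × 17% = 11.22% of Fairlane Foods Inc.
Chain via Slate Media Ltd (R1): 25% × 52% = 13% of Fairlane Foods Inc.
Chain via Summit Group plc (R1): 99% × 12% = 11.88% of Fairlane Foods Inc.
Direct interest in Fairlane Foods Inc: 12%.
Aggregating (R2): 11.22% + 13% + 11.88% + 12% = 48.1%.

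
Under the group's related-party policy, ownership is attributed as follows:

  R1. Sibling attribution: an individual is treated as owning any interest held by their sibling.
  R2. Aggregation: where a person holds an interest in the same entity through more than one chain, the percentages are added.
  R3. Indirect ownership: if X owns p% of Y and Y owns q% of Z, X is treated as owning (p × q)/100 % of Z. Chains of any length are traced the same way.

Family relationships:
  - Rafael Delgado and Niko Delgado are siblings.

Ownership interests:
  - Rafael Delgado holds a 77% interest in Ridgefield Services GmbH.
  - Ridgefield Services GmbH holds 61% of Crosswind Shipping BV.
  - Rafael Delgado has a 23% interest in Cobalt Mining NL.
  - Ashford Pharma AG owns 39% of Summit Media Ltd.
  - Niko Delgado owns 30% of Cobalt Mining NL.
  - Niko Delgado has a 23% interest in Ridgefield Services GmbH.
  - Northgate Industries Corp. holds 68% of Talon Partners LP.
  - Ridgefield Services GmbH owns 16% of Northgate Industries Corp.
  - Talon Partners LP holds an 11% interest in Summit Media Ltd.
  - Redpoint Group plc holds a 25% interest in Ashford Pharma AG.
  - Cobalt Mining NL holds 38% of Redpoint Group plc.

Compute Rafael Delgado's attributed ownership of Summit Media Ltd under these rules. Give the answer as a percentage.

By sibling attribution (R1), Rafael Delgado is treated as also owning Niko Delgado's interest in Ridgefield Services GmbH, giving 77% + 23% = 100%.
By sibling attribution (R1), Rafael Delgado is treated as also owning Niko Delgado's interest in Cobalt Mining NL, giving 23% + 30% = 53%.
Chain via Ridgefield Services GmbH → Northgate Industries Corp. → Talon Partners LP (R3): 100% × 16% × 68% × 11% = 1.1968% of Summit Media Ltd.
Chain via Cobalt Mining NL → Redpoint Group plc → Ashford Pharma AG (R3): 53% × 38% × 25% × 39% = 1.96365% of Summit Media Ltd.
Aggregating (R2): 1.1968% + 1.96365% = 3.16045%.

3.16045%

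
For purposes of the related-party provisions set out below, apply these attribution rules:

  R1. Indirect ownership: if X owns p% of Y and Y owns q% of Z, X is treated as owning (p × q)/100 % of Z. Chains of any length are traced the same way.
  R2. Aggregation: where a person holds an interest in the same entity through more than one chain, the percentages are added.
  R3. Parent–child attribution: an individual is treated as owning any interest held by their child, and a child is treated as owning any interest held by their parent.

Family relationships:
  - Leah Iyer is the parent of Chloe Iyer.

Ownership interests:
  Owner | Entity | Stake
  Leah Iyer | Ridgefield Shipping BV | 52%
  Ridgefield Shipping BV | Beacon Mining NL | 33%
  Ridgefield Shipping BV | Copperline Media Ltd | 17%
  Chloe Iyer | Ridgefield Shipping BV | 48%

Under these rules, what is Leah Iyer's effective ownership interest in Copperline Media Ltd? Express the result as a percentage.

By parent–child attribution (R3), Leah Iyer is treated as also owning Chloe Iyer's interest in Ridgefield Shipping BV, giving 52% + 48% = 100%.
Chain via Ridgefield Shipping BV (R1): 100% × 17% = 17% of Copperline Media Ltd.

17%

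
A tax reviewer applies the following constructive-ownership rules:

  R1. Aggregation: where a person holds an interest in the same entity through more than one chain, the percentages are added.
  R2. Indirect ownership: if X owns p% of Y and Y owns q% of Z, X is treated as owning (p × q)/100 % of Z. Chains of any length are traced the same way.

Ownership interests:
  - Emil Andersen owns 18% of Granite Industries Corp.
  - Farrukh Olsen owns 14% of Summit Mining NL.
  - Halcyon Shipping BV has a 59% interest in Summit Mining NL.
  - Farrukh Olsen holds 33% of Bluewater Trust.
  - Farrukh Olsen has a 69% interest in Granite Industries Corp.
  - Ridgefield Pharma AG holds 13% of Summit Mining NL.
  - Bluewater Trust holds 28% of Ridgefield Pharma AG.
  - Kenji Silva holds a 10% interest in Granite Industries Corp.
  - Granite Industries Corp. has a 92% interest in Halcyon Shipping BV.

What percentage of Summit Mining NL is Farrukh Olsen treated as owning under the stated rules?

52.6544%

Chain via Granite Industries Corp. → Halcyon Shipping BV (R2): 69% × 92% × 59% = 37.4532% of Summit Mining NL.
Chain via Bluewater Trust → Ridgefield Pharma AG (R2): 33% × 28% × 13% = 1.2012% of Summit Mining NL.
Direct interest in Summit Mining NL: 14%.
Aggregating (R1): 37.4532% + 1.2012% + 14% = 52.6544%.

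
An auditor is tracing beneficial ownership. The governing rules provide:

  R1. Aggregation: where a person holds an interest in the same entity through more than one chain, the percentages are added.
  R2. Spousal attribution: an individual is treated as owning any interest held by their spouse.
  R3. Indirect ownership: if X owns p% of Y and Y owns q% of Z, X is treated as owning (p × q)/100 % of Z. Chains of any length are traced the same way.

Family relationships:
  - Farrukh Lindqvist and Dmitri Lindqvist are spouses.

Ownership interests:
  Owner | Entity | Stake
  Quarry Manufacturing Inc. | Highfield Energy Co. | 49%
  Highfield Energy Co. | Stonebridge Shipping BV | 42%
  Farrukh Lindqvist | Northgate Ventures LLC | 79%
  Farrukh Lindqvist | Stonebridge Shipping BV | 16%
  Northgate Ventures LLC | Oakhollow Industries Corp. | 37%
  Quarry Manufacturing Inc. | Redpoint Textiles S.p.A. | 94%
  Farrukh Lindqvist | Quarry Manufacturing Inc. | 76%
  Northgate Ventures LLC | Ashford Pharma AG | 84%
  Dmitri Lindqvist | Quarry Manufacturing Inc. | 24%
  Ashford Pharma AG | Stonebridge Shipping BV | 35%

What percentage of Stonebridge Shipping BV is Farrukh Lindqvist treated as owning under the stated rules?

By spousal attribution (R2), Farrukh Lindqvist is treated as also owning Dmitri Lindqvist's interest in Quarry Manufacturing Inc, giving 76% + 24% = 100%.
Chain via Northgate Ventures LLC → Ashford Pharma AG (R3): 79% × 84% × 35% = 23.226% of Stonebridge Shipping BV.
Chain via Quarry Manufacturing Inc. → Highfield Energy Co. (R3): 100% × 49% × 42% = 20.58% of Stonebridge Shipping BV.
Direct interest in Stonebridge Shipping BV: 16%.
Aggregating (R1): 23.226% + 20.58% + 16% = 59.806%.

59.806%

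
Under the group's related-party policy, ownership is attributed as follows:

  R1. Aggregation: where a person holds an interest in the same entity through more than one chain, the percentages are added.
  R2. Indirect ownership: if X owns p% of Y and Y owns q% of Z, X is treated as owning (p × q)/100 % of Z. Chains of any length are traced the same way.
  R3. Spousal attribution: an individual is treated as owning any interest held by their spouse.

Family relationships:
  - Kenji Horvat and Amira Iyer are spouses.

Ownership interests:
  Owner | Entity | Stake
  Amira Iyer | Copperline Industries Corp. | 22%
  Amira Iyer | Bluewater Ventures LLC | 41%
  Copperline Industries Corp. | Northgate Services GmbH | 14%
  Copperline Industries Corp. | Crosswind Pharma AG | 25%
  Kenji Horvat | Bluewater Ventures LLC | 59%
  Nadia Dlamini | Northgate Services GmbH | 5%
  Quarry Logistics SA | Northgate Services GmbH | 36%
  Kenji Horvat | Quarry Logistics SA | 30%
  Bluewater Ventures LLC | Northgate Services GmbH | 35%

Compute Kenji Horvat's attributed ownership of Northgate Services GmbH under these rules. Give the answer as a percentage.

By spousal attribution (R3), Kenji Horvat is treated as also owning Amira Iyer's interest in Bluewater Ventures LLC, giving 59% + 41% = 100%.
By spousal attribution (R3), Kenji Horvat is treated as owning Amira Iyer's 22% interest in Copperline Industries Corp.
Chain via Quarry Logistics SA (R2): 30% × 36% = 10.8% of Northgate Services GmbH.
Chain via Bluewater Ventures LLC (R2): 100% × 35% = 35% of Northgate Services GmbH.
Chain via Copperline Industries Corp. (R2): 22% × 14% = 3.08% of Northgate Services GmbH.
Aggregating (R1): 10.8% + 35% + 3.08% = 48.88%.

48.88%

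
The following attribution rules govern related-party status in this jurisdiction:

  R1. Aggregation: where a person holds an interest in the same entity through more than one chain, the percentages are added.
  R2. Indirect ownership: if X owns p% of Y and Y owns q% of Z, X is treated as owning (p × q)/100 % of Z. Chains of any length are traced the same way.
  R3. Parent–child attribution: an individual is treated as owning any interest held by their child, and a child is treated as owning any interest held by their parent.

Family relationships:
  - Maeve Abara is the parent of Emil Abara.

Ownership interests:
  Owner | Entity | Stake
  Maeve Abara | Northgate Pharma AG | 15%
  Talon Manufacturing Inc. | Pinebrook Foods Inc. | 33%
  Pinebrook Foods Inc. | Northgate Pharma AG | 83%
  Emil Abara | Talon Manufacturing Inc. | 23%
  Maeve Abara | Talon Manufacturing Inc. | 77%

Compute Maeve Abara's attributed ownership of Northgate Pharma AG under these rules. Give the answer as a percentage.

By parent–child attribution (R3), Maeve Abara is treated as also owning Emil Abara's interest in Talon Manufacturing Inc, giving 77% + 23% = 100%.
Chain via Talon Manufacturing Inc. → Pinebrook Foods Inc. (R2): 100% × 33% × 83% = 27.39% of Northgate Pharma AG.
Direct interest in Northgate Pharma AG: 15%.
Aggregating (R1): 27.39% + 15% = 42.39%.

42.39%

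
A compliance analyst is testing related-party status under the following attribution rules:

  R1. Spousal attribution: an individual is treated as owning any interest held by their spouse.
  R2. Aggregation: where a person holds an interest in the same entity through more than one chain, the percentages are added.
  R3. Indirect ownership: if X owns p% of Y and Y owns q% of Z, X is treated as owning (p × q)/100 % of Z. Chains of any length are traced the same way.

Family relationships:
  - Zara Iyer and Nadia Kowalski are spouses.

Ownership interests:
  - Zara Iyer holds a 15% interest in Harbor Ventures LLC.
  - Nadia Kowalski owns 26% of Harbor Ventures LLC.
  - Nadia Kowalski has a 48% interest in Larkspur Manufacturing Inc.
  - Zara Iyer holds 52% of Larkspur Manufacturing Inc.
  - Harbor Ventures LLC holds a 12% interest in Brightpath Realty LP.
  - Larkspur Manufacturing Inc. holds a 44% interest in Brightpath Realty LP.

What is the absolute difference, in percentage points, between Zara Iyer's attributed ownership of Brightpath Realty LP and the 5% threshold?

43.92

By spousal attribution (R1), Zara Iyer is treated as also owning Nadia Kowalski's interest in Harbor Ventures LLC, giving 15% + 26% = 41%.
By spousal attribution (R1), Zara Iyer is treated as also owning Nadia Kowalski's interest in Larkspur Manufacturing Inc, giving 52% + 48% = 100%.
Chain via Harbor Ventures LLC (R3): 41% × 12% = 4.92% of Brightpath Realty LP.
Chain via Larkspur Manufacturing Inc. (R3): 100% × 44% = 44% of Brightpath Realty LP.
Aggregating (R2): 4.92% + 44% = 48.92%.
48.92% exceeds the 5% threshold by 43.92 percentage points.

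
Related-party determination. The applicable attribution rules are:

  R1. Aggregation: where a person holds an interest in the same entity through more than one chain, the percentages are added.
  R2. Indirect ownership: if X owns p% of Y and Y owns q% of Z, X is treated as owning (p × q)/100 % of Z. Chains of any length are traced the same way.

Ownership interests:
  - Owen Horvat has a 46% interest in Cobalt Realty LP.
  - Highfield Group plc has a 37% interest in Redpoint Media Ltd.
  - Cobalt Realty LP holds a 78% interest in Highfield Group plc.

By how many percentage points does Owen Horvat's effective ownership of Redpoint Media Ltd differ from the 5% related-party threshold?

8.2756

Chain via Cobalt Realty LP → Highfield Group plc (R2): 46% × 78% × 37% = 13.2756% of Redpoint Media Ltd.
13.2756% exceeds the 5% threshold by 8.2756 percentage points.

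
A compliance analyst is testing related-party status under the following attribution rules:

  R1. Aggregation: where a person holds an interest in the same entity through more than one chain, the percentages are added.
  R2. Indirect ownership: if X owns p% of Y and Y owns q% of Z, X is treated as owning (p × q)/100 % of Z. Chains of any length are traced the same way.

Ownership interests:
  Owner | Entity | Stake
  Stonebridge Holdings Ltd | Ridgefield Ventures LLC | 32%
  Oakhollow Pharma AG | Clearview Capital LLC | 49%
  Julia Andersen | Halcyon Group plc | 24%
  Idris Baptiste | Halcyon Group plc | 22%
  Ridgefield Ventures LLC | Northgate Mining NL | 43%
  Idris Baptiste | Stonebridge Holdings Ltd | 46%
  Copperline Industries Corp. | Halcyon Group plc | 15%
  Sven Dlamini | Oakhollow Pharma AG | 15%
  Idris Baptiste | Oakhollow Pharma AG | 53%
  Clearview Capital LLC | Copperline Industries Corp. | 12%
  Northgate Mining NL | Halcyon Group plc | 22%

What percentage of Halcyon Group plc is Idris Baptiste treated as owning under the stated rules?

23.859972%

Chain via Stonebridge Holdings Ltd → Ridgefield Ventures LLC → Northgate Mining NL (R2): 46% × 32% × 43% × 22% = 1.392512% of Halcyon Group plc.
Chain via Oakhollow Pharma AG → Clearview Capital LLC → Copperline Industries Corp. (R2): 53% × 49% × 12% × 15% = 0.46746% of Halcyon Group plc.
Direct interest in Halcyon Group plc: 22%.
Aggregating (R1): 1.392512% + 0.46746% + 22% = 23.859972%.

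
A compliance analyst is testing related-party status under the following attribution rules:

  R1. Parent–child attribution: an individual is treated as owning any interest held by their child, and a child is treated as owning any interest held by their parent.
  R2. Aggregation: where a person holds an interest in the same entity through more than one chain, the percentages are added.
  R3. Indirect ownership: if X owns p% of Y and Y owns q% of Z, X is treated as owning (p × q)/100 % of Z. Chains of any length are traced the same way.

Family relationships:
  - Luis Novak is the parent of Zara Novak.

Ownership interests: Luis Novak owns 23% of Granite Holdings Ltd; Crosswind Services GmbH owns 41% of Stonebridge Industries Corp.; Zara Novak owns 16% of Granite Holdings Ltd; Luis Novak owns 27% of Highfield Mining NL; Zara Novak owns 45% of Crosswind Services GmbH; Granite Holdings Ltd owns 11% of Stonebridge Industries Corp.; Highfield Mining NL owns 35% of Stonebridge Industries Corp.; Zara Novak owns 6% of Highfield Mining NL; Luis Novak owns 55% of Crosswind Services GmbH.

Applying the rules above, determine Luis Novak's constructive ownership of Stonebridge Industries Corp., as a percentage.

56.84%

By parent–child attribution (R1), Luis Novak is treated as also owning Zara Novak's interest in Highfield Mining NL, giving 27% + 6% = 33%.
By parent–child attribution (R1), Luis Novak is treated as also owning Zara Novak's interest in Crosswind Services GmbH, giving 55% + 45% = 100%.
By parent–child attribution (R1), Luis Novak is treated as also owning Zara Novak's interest in Granite Holdings Ltd, giving 23% + 16% = 39%.
Chain via Highfield Mining NL (R3): 33% × 35% = 11.55% of Stonebridge Industries Corp.
Chain via Crosswind Services GmbH (R3): 100% × 41% = 41% of Stonebridge Industries Corp.
Chain via Granite Holdings Ltd (R3): 39% × 11% = 4.29% of Stonebridge Industries Corp.
Aggregating (R2): 11.55% + 41% + 4.29% = 56.84%.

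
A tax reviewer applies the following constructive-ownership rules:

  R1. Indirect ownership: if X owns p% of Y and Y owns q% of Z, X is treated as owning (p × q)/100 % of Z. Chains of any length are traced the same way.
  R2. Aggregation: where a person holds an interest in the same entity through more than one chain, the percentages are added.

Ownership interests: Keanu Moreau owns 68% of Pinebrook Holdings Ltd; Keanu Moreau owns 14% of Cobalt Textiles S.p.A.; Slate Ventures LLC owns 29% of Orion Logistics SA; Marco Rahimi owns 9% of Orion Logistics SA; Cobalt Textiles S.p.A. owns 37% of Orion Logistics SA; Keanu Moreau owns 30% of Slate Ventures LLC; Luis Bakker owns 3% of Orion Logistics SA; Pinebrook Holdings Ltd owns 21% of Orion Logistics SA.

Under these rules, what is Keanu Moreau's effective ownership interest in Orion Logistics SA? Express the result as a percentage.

Chain via Pinebrook Holdings Ltd (R1): 68% × 21% = 14.28% of Orion Logistics SA.
Chain via Cobalt Textiles S.p.A. (R1): 14% × 37% = 5.18% of Orion Logistics SA.
Chain via Slate Ventures LLC (R1): 30% × 29% = 8.7% of Orion Logistics SA.
Aggregating (R2): 14.28% + 5.18% + 8.7% = 28.16%.

28.16%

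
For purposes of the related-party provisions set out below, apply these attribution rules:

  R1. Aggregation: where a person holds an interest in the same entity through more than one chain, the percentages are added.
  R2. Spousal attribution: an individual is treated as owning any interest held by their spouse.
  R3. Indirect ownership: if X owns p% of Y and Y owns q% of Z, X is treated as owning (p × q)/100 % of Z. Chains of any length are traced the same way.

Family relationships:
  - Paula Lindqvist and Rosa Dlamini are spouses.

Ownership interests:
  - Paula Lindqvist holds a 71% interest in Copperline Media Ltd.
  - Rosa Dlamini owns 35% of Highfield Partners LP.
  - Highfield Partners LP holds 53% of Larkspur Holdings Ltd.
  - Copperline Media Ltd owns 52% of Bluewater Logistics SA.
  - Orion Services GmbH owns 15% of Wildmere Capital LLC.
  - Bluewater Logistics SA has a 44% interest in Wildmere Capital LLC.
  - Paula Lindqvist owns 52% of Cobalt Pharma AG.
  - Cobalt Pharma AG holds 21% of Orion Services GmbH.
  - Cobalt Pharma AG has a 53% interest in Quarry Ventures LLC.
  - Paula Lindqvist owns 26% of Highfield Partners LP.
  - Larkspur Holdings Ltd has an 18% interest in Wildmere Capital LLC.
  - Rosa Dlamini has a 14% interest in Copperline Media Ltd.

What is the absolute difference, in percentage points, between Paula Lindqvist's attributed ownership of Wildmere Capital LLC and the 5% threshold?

21.9054

By spousal attribution (R2), Paula Lindqvist is treated as also owning Rosa Dlamini's interest in Highfield Partners LP, giving 26% + 35% = 61%.
By spousal attribution (R2), Paula Lindqvist is treated as also owning Rosa Dlamini's interest in Copperline Media Ltd, giving 71% + 14% = 85%.
Chain via Highfield Partners LP → Larkspur Holdings Ltd (R3): 61% × 53% × 18% = 5.8194% of Wildmere Capital LLC.
Chain via Copperline Media Ltd → Bluewater Logistics SA (R3): 85% × 52% × 44% = 19.448% of Wildmere Capital LLC.
Chain via Cobalt Pharma AG → Orion Services GmbH (R3): 52% × 21% × 15% = 1.638% of Wildmere Capital LLC.
Aggregating (R1): 5.8194% + 19.448% + 1.638% = 26.9054%.
26.9054% exceeds the 5% threshold by 21.9054 percentage points.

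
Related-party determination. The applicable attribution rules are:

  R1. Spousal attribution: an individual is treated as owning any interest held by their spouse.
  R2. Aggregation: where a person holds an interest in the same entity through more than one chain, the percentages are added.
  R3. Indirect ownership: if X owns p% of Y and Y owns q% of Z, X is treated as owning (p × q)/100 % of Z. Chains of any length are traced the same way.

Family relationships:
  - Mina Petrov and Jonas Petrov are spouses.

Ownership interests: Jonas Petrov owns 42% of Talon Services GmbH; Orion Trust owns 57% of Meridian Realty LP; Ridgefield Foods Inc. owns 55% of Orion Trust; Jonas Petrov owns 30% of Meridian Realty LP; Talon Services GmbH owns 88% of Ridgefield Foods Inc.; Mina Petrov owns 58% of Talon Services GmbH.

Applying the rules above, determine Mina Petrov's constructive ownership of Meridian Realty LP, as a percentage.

By spousal attribution (R1), Mina Petrov is treated as also owning Jonas Petrov's interest in Talon Services GmbH, giving 58% + 42% = 100%.
By spousal attribution (R1), Mina Petrov is treated as owning Jonas Petrov's 30% interest in Meridian Realty LP.
Chain via Talon Services GmbH → Ridgefield Foods Inc. → Orion Trust (R3): 100% × 88% × 55% × 57% = 27.588% of Meridian Realty LP.
Direct interest in Meridian Realty LP: 30%.
Aggregating (R2): 27.588% + 30% = 57.588%.

57.588%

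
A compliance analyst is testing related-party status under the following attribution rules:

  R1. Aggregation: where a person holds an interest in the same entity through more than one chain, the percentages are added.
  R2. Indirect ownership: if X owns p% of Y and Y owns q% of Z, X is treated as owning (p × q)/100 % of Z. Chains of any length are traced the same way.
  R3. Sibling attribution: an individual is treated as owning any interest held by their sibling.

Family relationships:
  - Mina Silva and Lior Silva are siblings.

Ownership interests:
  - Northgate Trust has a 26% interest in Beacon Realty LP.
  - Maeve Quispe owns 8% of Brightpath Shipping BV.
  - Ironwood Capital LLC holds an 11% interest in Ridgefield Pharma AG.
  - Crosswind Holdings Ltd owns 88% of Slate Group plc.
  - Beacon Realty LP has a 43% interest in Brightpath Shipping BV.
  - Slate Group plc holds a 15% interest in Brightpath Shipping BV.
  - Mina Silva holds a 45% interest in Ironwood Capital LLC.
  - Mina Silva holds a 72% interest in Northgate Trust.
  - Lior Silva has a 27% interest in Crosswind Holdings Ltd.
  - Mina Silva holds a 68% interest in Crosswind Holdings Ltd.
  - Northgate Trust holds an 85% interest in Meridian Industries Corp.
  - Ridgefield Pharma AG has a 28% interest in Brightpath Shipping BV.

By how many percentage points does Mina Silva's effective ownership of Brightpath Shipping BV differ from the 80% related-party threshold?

By sibling attribution (R3), Mina Silva is treated as also owning Lior Silva's interest in Crosswind Holdings Ltd, giving 68% + 27% = 95%.
Chain via Northgate Trust → Beacon Realty LP (R2): 72% × 26% × 43% = 8.0496% of Brightpath Shipping BV.
Chain via Crosswind Holdings Ltd → Slate Group plc (R2): 95% × 88% × 15% = 12.54% of Brightpath Shipping BV.
Chain via Ironwood Capital LLC → Ridgefield Pharma AG (R2): 45% × 11% × 28% = 1.386% of Brightpath Shipping BV.
Aggregating (R1): 8.0496% + 12.54% + 1.386% = 21.9756%.
21.9756% falls short of the 80% threshold by 58.0244 percentage points.

58.0244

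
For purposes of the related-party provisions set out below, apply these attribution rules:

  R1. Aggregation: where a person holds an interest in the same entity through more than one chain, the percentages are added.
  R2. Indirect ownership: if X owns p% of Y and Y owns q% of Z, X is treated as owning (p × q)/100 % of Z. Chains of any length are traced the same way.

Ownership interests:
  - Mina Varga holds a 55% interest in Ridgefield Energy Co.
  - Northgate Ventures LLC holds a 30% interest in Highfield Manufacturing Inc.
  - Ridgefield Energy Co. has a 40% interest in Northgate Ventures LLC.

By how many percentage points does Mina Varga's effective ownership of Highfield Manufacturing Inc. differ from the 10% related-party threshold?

Chain via Ridgefield Energy Co. → Northgate Ventures LLC (R2): 55% × 40% × 30% = 6.6% of Highfield Manufacturing Inc.
6.6% falls short of the 10% threshold by 3.4 percentage points.

3.4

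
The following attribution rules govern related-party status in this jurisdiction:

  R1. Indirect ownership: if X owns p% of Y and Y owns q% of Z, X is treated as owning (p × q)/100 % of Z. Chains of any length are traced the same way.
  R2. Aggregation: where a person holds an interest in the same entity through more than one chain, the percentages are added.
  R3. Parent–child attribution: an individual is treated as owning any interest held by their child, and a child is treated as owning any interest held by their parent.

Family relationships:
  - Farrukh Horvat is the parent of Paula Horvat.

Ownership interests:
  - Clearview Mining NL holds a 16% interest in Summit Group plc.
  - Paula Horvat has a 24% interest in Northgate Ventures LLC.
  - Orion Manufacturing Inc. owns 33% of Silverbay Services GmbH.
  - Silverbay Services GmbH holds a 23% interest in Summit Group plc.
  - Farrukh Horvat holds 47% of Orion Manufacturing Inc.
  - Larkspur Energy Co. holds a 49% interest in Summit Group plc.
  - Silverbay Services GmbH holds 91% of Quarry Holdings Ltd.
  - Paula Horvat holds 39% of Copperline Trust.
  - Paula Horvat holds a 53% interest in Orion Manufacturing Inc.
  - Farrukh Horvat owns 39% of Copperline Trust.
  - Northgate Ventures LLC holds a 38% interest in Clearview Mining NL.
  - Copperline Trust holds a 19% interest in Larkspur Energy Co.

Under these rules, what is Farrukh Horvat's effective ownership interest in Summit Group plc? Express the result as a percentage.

By parent–child attribution (R3), Farrukh Horvat is treated as also owning Paula Horvat's interest in Copperline Trust, giving 39% + 39% = 78%.
By parent–child attribution (R3), Farrukh Horvat is treated as also owning Paula Horvat's interest in Orion Manufacturing Inc, giving 47% + 53% = 100%.
By parent–child attribution (R3), Farrukh Horvat is treated as owning Paula Horvat's 24% interest in Northgate Ventures LLC.
Chain via Copperline Trust → Larkspur Energy Co. (R1): 78% × 19% × 49% = 7.2618% of Summit Group plc.
Chain via Orion Manufacturing Inc. → Silverbay Services GmbH (R1): 100% × 33% × 23% = 7.59% of Summit Group plc.
Chain via Northgate Ventures LLC → Clearview Mining NL (R1): 24% × 38% × 16% = 1.4592% of Summit Group plc.
Aggregating (R2): 7.2618% + 7.59% + 1.4592% = 16.311%.

16.311%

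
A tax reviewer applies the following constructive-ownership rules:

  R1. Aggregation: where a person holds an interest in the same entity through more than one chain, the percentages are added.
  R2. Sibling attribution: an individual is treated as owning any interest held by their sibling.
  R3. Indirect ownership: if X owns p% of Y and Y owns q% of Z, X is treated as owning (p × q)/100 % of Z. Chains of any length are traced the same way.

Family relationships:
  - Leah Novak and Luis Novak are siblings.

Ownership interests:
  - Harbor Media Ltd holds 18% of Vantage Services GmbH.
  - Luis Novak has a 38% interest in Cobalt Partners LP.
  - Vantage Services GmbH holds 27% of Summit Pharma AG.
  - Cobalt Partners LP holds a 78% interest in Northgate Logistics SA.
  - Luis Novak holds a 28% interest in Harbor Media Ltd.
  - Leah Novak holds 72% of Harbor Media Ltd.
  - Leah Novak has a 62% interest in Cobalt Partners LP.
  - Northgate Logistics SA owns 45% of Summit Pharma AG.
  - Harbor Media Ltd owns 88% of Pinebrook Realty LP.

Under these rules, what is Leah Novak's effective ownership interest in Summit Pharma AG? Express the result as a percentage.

By sibling attribution (R2), Leah Novak is treated as also owning Luis Novak's interest in Cobalt Partners LP, giving 62% + 38% = 100%.
By sibling attribution (R2), Leah Novak is treated as also owning Luis Novak's interest in Harbor Media Ltd, giving 72% + 28% = 100%.
Chain via Cobalt Partners LP → Northgate Logistics SA (R3): 100% × 78% × 45% = 35.1% of Summit Pharma AG.
Chain via Harbor Media Ltd → Vantage Services GmbH (R3): 100% × 18% × 27% = 4.86% of Summit Pharma AG.
Aggregating (R1): 35.1% + 4.86% = 39.96%.

39.96%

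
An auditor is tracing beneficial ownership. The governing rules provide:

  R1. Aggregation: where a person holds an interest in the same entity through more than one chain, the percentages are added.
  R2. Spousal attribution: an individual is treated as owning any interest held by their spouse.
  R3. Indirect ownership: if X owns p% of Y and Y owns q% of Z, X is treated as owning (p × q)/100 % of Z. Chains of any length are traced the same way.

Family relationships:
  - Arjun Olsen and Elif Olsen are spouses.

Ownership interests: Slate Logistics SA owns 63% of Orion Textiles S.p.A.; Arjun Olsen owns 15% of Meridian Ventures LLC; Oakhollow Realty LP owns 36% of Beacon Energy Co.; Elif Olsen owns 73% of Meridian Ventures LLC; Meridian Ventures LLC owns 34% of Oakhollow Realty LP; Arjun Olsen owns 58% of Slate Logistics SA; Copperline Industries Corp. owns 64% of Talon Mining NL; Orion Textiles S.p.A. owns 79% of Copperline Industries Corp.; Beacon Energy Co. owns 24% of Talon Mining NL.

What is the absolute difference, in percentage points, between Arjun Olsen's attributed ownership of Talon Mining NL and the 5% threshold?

By spousal attribution (R2), Arjun Olsen is treated as also owning Elif Olsen's interest in Meridian Ventures LLC, giving 15% + 73% = 88%.
Chain via Slate Logistics SA → Orion Textiles S.p.A. → Copperline Industries Corp. (R3): 58% × 63% × 79% × 64% = 18.474624% of Talon Mining NL.
Chain via Meridian Ventures LLC → Oakhollow Realty LP → Beacon Energy Co. (R3): 88% × 34% × 36% × 24% = 2.585088% of Talon Mining NL.
Aggregating (R1): 18.474624% + 2.585088% = 21.059712%.
21.059712% exceeds the 5% threshold by 16.059712 percentage points.

16.059712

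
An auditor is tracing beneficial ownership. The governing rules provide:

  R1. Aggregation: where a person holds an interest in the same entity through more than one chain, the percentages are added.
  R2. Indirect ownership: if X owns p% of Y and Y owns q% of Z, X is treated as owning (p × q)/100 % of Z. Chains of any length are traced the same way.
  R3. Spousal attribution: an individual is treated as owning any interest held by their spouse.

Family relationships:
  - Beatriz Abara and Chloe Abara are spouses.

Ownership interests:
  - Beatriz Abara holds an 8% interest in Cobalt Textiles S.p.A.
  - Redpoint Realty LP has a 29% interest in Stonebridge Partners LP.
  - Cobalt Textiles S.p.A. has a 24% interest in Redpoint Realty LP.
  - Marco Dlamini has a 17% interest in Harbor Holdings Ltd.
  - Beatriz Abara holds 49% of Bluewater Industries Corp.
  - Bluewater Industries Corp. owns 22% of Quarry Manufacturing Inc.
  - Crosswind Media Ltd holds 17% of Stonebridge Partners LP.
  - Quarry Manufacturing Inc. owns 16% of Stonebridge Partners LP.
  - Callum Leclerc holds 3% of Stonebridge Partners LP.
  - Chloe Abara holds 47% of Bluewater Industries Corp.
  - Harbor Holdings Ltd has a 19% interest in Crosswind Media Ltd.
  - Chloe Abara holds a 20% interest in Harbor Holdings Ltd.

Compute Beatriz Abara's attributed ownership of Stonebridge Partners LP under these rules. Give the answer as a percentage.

By spousal attribution (R3), Beatriz Abara is treated as also owning Chloe Abara's interest in Bluewater Industries Corp, giving 49% + 47% = 96%.
By spousal attribution (R3), Beatriz Abara is treated as owning Chloe Abara's 20% interest in Harbor Holdings Ltd.
Chain via Bluewater Industries Corp. → Quarry Manufacturing Inc. (R2): 96% × 22% × 16% = 3.3792% of Stonebridge Partners LP.
Chain via Cobalt Textiles S.p.A. → Redpoint Realty LP (R2): 8% × 24% × 29% = 0.5568% of Stonebridge Partners LP.
Chain via Harbor Holdings Ltd → Crosswind Media Ltd (R2): 20% × 19% × 17% = 0.646% of Stonebridge Partners LP.
Aggregating (R1): 3.3792% + 0.5568% + 0.646% = 4.582%.

4.582%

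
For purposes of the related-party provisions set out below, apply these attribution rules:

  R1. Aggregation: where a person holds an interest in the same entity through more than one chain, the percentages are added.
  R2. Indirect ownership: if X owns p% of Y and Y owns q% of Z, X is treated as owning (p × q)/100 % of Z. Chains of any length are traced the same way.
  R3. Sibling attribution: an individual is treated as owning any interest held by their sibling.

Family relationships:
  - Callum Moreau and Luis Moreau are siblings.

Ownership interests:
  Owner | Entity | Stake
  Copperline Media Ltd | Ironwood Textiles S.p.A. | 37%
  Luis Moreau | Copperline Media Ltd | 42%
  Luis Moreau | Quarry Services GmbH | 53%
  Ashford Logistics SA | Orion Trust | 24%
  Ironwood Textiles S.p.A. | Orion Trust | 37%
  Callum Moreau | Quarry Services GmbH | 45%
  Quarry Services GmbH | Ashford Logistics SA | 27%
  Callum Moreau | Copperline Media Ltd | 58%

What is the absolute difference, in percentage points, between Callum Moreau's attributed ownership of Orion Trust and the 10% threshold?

10.0404

By sibling attribution (R3), Callum Moreau is treated as also owning Luis Moreau's interest in Quarry Services GmbH, giving 45% + 53% = 98%.
By sibling attribution (R3), Callum Moreau is treated as also owning Luis Moreau's interest in Copperline Media Ltd, giving 58% + 42% = 100%.
Chain via Quarry Services GmbH → Ashford Logistics SA (R2): 98% × 27% × 24% = 6.3504% of Orion Trust.
Chain via Copperline Media Ltd → Ironwood Textiles S.p.A. (R2): 100% × 37% × 37% = 13.69% of Orion Trust.
Aggregating (R1): 6.3504% + 13.69% = 20.0404%.
20.0404% exceeds the 10% threshold by 10.0404 percentage points.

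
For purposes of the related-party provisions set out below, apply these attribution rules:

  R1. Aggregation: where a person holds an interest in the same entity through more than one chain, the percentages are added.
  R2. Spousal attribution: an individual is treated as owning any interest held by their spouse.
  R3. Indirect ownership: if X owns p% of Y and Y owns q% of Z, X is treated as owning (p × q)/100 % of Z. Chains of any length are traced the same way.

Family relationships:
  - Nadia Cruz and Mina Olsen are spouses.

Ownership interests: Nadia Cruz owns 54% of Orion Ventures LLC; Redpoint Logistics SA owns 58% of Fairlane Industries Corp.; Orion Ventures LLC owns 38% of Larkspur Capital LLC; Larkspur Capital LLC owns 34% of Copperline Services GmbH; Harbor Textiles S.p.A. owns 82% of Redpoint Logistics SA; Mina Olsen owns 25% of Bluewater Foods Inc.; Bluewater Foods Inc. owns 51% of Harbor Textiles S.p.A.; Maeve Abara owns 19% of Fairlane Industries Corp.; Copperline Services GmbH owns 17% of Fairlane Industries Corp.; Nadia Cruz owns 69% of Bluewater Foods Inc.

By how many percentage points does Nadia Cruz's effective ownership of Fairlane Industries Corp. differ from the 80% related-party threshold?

By spousal attribution (R2), Nadia Cruz is treated as also owning Mina Olsen's interest in Bluewater Foods Inc, giving 69% + 25% = 94%.
Chain via Orion Ventures LLC → Larkspur Capital LLC → Copperline Services GmbH (R3): 54% × 38% × 34% × 17% = 1.186056% of Fairlane Industries Corp.
Chain via Bluewater Foods Inc. → Harbor Textiles S.p.A. → Redpoint Logistics SA (R3): 94% × 51% × 82% × 58% = 22.800264% of Fairlane Industries Corp.
Aggregating (R1): 1.186056% + 22.800264% = 23.98632%.
23.98632% falls short of the 80% threshold by 56.01368 percentage points.

56.01368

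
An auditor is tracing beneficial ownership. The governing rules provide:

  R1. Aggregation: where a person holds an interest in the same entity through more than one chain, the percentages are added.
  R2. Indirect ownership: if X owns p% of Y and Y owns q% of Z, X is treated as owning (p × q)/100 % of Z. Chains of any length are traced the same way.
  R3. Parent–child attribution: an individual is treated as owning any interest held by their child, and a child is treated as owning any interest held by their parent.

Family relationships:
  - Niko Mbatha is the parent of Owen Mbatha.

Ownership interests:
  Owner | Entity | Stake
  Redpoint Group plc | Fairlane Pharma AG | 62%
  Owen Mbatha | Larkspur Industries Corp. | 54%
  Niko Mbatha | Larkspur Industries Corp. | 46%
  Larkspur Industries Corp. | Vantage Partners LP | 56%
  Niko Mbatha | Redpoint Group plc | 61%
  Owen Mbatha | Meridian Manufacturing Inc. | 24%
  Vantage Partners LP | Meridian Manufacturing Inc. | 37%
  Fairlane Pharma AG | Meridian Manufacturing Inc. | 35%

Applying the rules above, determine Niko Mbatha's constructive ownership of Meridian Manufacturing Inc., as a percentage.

By parent–child attribution (R3), Niko Mbatha is treated as also owning Owen Mbatha's interest in Larkspur Industries Corp, giving 46% + 54% = 100%.
By parent–child attribution (R3), Niko Mbatha is treated as owning Owen Mbatha's 24% interest in Meridian Manufacturing Inc.
Chain via Redpoint Group plc → Fairlane Pharma AG (R2): 61% × 62% × 35% = 13.237% of Meridian Manufacturing Inc.
Chain via Larkspur Industries Corp. → Vantage Partners LP (R2): 100% × 56% × 37% = 20.72% of Meridian Manufacturing Inc.
Direct interest in Meridian Manufacturing Inc: 24%.
Aggregating (R1): 13.237% + 20.72% + 24% = 57.957%.

57.957%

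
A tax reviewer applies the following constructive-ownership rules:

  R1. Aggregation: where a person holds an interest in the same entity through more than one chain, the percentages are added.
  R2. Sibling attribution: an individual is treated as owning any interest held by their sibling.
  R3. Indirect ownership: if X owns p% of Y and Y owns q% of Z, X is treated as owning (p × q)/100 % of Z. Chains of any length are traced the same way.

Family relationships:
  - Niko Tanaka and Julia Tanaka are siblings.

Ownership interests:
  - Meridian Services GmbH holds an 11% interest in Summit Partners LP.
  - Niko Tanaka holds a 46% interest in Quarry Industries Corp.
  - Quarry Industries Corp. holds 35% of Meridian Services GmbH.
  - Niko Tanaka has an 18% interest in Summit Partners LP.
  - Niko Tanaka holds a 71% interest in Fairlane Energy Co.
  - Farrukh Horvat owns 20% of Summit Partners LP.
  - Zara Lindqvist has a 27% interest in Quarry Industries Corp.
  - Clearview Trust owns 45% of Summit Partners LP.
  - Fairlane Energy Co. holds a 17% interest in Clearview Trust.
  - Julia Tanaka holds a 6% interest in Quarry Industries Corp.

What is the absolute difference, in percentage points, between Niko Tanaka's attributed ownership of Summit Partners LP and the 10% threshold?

By sibling attribution (R2), Niko Tanaka is treated as also owning Julia Tanaka's interest in Quarry Industries Corp, giving 46% + 6% = 52%.
Chain via Quarry Industries Corp. → Meridian Services GmbH (R3): 52% × 35% × 11% = 2.002% of Summit Partners LP.
Chain via Fairlane Energy Co. → Clearview Trust (R3): 71% × 17% × 45% = 5.4315% of Summit Partners LP.
Direct interest in Summit Partners LP: 18%.
Aggregating (R1): 2.002% + 5.4315% + 18% = 25.4335%.
25.4335% exceeds the 10% threshold by 15.4335 percentage points.

15.4335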